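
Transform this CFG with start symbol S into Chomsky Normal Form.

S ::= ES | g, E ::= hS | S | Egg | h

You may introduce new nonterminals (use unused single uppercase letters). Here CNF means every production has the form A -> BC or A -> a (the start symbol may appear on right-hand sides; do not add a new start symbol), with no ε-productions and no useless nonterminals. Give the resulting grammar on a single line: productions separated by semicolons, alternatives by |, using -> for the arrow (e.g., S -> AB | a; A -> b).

S -> g | ES; A -> g; B -> h; C -> AA; E -> g | h | BS | EC | ES

No ε-productions.
After unit-elimination: S -> g | ES; E -> g | h | ES | hS | Egg.
TERM: introduce A -> g, B -> h and substitute in every rule of length ≥2.
BIN: E -> EAA becomes E -> EC, C -> AA.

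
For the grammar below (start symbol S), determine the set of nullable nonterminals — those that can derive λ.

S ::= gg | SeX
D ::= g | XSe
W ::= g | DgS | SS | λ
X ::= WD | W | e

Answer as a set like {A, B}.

Directly nullable (have an ε-rule): {W}.
X is nullable via X -> W (every symbol on the right is already known nullable).
Not nullable: D, S — each has a terminal in every rule's right-hand side or depends on a non-nullable symbol.

{W, X}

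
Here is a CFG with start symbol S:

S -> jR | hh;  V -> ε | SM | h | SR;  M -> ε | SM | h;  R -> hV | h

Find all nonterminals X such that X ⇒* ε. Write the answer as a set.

Directly nullable (have an ε-rule): {M, V}.
Not nullable: R, S — each has a terminal in every rule's right-hand side or depends on a non-nullable symbol.

{M, V}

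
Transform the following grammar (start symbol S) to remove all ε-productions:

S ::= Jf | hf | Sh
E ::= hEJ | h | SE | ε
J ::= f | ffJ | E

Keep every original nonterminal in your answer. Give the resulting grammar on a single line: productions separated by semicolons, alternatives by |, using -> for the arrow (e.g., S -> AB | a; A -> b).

S -> f | Jf | Sh | hf; E -> S | h | SE | hE | hJ | hEJ; J -> E | f | ff | ffJ

Nullable set: {E, J}.
S -> Jf: J nullable, giving Jf | f.
Drop E -> ε.
E -> SE: E nullable, giving S | SE.
E -> hEJ: E, J nullable, giving h | hE | hEJ | hJ.
J -> E: E nullable, giving E.
J -> ffJ: J nullable, giving ff | ffJ.
Unchanged (no nullable symbols): S -> Sh; S -> hf; E -> h; J -> f.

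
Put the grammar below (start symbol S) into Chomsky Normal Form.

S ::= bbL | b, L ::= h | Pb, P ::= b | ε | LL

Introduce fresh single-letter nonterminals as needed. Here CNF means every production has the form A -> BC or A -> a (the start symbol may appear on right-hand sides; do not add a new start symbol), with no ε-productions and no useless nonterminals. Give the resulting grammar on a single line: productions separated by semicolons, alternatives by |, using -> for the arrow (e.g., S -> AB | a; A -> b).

Nullable: {P}; after ε-elimination: S -> b | bbL; L -> b | h | Pb; P -> b | LL.
No unit productions to eliminate.
TERM: introduce A -> b and substitute in every rule of length ≥2.
BIN: S -> AAL becomes S -> AB, B -> AL.

S -> b | AB; A -> b; B -> AL; L -> b | h | PA; P -> b | LL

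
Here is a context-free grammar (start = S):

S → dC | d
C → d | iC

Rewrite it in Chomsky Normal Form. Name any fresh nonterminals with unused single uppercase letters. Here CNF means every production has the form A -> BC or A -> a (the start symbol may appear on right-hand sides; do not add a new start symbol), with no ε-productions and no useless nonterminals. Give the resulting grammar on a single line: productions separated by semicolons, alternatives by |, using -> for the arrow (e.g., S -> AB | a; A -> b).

No ε-productions.
No unit productions to eliminate.
TERM: introduce B -> d, A -> i and substitute in every rule of length ≥2.

S -> d | BC; A -> i; B -> d; C -> d | AC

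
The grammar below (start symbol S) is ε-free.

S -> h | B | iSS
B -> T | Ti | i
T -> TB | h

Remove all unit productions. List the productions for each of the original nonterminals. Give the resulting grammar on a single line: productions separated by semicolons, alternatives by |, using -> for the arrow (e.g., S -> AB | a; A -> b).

Unit productions: B->T, S->B.
Unit pairs (A ⇒* B via units): (B,T), (S,B), (S,T).
S: inherits non-unit rules of {B, S, T} → TB | Ti | h | i | iSS.
B: inherits non-unit rules of {B, T} → TB | Ti | h | i.
T: inherits non-unit rules of {T} → TB | h.

S -> h | i | TB | Ti | iSS; B -> h | i | TB | Ti; T -> h | TB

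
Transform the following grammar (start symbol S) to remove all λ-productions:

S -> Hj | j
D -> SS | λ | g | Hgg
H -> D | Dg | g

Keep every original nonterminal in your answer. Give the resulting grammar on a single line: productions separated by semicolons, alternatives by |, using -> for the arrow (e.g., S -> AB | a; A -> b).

Nullable set: {D, H}.
S -> Hj: H nullable, giving Hj | j.
Drop D -> λ.
D -> Hgg: H nullable, giving Hgg | gg.
H -> D: D nullable, giving D.
H -> Dg: D nullable, giving Dg | g.
Unchanged (no nullable symbols): S -> j; D -> SS; D -> g; H -> g.

S -> j | Hj; D -> g | SS | gg | Hgg; H -> D | g | Dg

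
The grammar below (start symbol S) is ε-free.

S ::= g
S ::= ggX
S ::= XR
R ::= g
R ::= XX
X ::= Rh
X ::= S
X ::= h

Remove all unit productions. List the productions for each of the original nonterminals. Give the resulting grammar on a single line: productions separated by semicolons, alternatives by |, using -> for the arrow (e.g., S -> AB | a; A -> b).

Unit productions: X->S.
Unit pairs (A ⇒* B via units): (X,S).
S: inherits non-unit rules of {S} → XR | g | ggX.
R: inherits non-unit rules of {R} → XX | g.
X: inherits non-unit rules of {S, X} → Rh | XR | g | ggX | h.

S -> g | XR | ggX; R -> g | XX; X -> g | h | Rh | XR | ggX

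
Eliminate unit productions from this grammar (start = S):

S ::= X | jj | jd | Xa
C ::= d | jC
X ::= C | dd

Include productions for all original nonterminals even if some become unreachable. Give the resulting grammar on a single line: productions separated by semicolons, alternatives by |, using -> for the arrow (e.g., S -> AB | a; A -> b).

S -> d | Xa | dd | jC | jd | jj; C -> d | jC; X -> d | dd | jC

Unit productions: S->X, X->C.
Unit pairs (A ⇒* B via units): (S,C), (S,X), (X,C).
S: inherits non-unit rules of {C, S, X} → Xa | d | dd | jC | jd | jj.
C: inherits non-unit rules of {C} → d | jC.
X: inherits non-unit rules of {C, X} → d | dd | jC.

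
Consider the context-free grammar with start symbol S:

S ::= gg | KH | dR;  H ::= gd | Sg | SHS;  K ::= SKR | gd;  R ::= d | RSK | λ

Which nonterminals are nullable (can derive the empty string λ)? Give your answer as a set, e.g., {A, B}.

{R}

Directly nullable (have an ε-rule): {R}.
Not nullable: H, K, S — each has a terminal in every rule's right-hand side or depends on a non-nullable symbol.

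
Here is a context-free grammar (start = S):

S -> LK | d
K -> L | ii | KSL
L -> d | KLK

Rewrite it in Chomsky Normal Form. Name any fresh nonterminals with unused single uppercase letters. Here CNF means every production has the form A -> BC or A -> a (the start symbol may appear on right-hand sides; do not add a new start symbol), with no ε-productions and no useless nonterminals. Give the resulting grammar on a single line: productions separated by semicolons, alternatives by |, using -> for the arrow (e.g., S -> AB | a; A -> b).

No ε-productions.
After unit-elimination: S -> d | LK; K -> d | ii | KLK | KSL; L -> d | KLK.
TERM: introduce A -> i and substitute in every rule of length ≥2.
BIN: K -> KLK becomes K -> KB, B -> LK; K -> KSL becomes K -> KC, C -> SL; L -> KLK becomes L -> KD, D -> LK.

S -> d | LK; A -> i; B -> LK; C -> SL; D -> LK; K -> d | AA | KB | KC; L -> d | KD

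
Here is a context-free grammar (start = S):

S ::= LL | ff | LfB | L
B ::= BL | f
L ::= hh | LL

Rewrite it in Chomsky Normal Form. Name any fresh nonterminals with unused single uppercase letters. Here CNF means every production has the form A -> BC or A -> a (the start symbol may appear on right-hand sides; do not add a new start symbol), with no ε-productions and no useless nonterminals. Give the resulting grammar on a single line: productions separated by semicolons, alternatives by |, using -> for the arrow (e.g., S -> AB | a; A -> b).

S -> AA | CC | LD | LL; A -> h; B -> f | BL; C -> f; D -> CB; L -> AA | LL

No ε-productions.
After unit-elimination: S -> LL | ff | hh | LfB; B -> f | BL; L -> LL | hh.
TERM: introduce C -> f, A -> h and substitute in every rule of length ≥2.
BIN: S -> LCB becomes S -> LD, D -> CB.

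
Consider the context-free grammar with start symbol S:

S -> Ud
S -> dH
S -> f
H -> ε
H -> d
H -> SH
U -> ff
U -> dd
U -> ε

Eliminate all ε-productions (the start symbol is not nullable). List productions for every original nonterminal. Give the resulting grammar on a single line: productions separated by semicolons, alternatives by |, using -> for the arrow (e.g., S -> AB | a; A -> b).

Nullable set: {H, U}.
S -> Ud: U nullable, giving Ud | d.
S -> dH: H nullable, giving d | dH.
Drop H -> ε.
H -> SH: H nullable, giving S | SH.
Drop U -> ε.
Unchanged (no nullable symbols): S -> f; H -> d; U -> dd; U -> ff.

S -> d | f | Ud | dH; H -> S | d | SH; U -> dd | ff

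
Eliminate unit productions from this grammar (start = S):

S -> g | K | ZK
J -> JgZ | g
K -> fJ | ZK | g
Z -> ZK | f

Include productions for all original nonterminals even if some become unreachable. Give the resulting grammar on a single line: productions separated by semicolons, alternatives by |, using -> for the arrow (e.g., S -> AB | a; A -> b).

Unit productions: S->K.
Unit pairs (A ⇒* B via units): (S,K).
S: inherits non-unit rules of {K, S} → ZK | fJ | g.
J: inherits non-unit rules of {J} → JgZ | g.
K: inherits non-unit rules of {K} → ZK | fJ | g.
Z: inherits non-unit rules of {Z} → ZK | f.

S -> g | ZK | fJ; J -> g | JgZ; K -> g | ZK | fJ; Z -> f | ZK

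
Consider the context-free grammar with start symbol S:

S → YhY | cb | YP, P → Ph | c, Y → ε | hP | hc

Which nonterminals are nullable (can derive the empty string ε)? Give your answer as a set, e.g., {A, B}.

{Y}

Directly nullable (have an ε-rule): {Y}.
Not nullable: P, S — each has a terminal in every rule's right-hand side or depends on a non-nullable symbol.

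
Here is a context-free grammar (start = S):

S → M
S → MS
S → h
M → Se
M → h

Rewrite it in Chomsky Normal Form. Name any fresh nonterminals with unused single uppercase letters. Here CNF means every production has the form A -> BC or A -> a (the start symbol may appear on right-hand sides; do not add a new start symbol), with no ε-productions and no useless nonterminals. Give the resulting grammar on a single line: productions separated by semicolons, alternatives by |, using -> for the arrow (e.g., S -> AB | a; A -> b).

S -> h | MS | SA; A -> e; M -> h | SA

No ε-productions.
After unit-elimination: S -> h | MS | Se; M -> h | Se.
TERM: introduce A -> e and substitute in every rule of length ≥2.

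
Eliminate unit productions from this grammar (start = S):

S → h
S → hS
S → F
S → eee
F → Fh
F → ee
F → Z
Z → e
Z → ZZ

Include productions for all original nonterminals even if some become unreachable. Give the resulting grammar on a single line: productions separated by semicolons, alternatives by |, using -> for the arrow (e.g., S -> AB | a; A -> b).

S -> e | h | Fh | ZZ | ee | hS | eee; F -> e | Fh | ZZ | ee; Z -> e | ZZ

Unit productions: F->Z, S->F.
Unit pairs (A ⇒* B via units): (F,Z), (S,F), (S,Z).
S: inherits non-unit rules of {F, S, Z} → Fh | ZZ | e | ee | eee | h | hS.
F: inherits non-unit rules of {F, Z} → Fh | ZZ | e | ee.
Z: inherits non-unit rules of {Z} → ZZ | e.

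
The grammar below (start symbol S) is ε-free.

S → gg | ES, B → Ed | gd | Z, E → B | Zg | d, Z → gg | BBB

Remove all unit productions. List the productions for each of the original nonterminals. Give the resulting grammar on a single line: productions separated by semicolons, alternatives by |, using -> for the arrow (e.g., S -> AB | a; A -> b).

Unit productions: B->Z, E->B.
Unit pairs (A ⇒* B via units): (B,Z), (E,B), (E,Z).
S: inherits non-unit rules of {S} → ES | gg.
B: inherits non-unit rules of {B, Z} → BBB | Ed | gd | gg.
E: inherits non-unit rules of {B, E, Z} → BBB | Ed | Zg | d | gd | gg.
Z: inherits non-unit rules of {Z} → BBB | gg.

S -> ES | gg; B -> Ed | gd | gg | BBB; E -> d | Ed | Zg | gd | gg | BBB; Z -> gg | BBB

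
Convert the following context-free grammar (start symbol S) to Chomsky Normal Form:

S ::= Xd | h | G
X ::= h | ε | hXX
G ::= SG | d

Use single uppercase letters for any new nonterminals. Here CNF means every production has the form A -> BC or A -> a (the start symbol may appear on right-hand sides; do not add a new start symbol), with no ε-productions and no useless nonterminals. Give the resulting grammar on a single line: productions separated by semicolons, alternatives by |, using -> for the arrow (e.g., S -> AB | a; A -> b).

S -> d | h | SG | XA; A -> d; B -> h; C -> XX; G -> d | SG; X -> h | BC | BX

Nullable: {X}; after ε-elimination: S -> G | d | h | Xd; G -> d | SG; X -> h | hX | hXX.
After unit-elimination: S -> d | h | SG | Xd; G -> d | SG; X -> h | hX | hXX.
TERM: introduce A -> d, B -> h and substitute in every rule of length ≥2.
BIN: X -> BXX becomes X -> BC, C -> XX.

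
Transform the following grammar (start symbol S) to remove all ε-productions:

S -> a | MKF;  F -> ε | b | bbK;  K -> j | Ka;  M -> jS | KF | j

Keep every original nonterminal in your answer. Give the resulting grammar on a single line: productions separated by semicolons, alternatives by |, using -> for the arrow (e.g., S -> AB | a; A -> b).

Nullable set: {F}.
S -> MKF: F nullable, giving MK | MKF.
Drop F -> ε.
M -> KF: F nullable, giving K | KF.
Unchanged (no nullable symbols): S -> a; F -> b; F -> bbK; K -> Ka; K -> j; M -> j; M -> jS.

S -> a | MK | MKF; F -> b | bbK; K -> j | Ka; M -> K | j | KF | jS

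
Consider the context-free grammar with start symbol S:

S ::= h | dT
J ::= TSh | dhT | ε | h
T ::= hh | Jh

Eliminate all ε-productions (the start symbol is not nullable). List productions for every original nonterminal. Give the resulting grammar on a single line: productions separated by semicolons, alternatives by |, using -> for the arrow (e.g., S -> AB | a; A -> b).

Nullable set: {J}.
Drop J -> ε.
T -> Jh: J nullable, giving Jh | h.
Unchanged (no nullable symbols): S -> dT; S -> h; J -> TSh; J -> dhT; J -> h; T -> hh.

S -> h | dT; J -> h | TSh | dhT; T -> h | Jh | hh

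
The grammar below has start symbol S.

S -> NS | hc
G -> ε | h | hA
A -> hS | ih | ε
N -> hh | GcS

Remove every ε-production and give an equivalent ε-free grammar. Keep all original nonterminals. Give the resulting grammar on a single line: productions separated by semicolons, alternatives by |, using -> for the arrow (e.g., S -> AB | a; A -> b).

Nullable set: {A, G}.
Drop A -> ε.
Drop G -> ε.
G -> hA: A nullable, giving h | hA.
N -> GcS: G nullable, giving GcS | cS.
Unchanged (no nullable symbols): S -> NS; S -> hc; A -> hS; A -> ih; G -> h; N -> hh.

S -> NS | hc; A -> hS | ih; G -> h | hA; N -> cS | hh | GcS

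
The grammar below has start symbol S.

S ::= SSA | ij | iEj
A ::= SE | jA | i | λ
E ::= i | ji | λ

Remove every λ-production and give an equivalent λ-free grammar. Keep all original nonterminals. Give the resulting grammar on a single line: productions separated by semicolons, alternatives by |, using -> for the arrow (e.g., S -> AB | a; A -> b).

Nullable set: {A, E}.
S -> SSA: A nullable, giving SS | SSA.
S -> iEj: E nullable, giving iEj | ij.
Drop A -> λ.
A -> SE: E nullable, giving S | SE.
A -> jA: A nullable, giving j | jA.
Drop E -> λ.
Unchanged (no nullable symbols): S -> ij; A -> i; E -> i; E -> ji.

S -> SS | ij | SSA | iEj; A -> S | i | j | SE | jA; E -> i | ji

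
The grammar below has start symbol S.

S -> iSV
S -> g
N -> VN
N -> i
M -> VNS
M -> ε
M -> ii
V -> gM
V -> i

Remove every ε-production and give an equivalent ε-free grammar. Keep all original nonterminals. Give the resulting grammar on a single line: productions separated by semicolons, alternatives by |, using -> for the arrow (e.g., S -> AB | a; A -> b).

Nullable set: {M}.
Drop M -> ε.
V -> gM: M nullable, giving g | gM.
Unchanged (no nullable symbols): S -> g; S -> iSV; M -> VNS; M -> ii; N -> VN; N -> i; V -> i.

S -> g | iSV; M -> ii | VNS; N -> i | VN; V -> g | i | gM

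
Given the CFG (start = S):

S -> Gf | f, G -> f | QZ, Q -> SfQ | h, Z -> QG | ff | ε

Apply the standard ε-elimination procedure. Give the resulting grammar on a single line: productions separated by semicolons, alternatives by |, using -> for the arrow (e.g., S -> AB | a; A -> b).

S -> f | Gf; G -> Q | f | QZ; Q -> h | SfQ; Z -> QG | ff

Nullable set: {Z}.
G -> QZ: Z nullable, giving Q | QZ.
Drop Z -> ε.
Unchanged (no nullable symbols): S -> Gf; S -> f; G -> f; Q -> SfQ; Q -> h; Z -> QG; Z -> ff.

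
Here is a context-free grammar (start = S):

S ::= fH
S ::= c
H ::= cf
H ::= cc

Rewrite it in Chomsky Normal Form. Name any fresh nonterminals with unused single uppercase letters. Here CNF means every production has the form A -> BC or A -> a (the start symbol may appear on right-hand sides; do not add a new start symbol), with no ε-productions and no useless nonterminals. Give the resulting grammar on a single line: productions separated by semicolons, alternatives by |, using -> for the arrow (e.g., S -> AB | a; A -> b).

No ε-productions.
No unit productions to eliminate.
TERM: introduce A -> c, B -> f and substitute in every rule of length ≥2.

S -> c | BH; A -> c; B -> f; H -> AA | AB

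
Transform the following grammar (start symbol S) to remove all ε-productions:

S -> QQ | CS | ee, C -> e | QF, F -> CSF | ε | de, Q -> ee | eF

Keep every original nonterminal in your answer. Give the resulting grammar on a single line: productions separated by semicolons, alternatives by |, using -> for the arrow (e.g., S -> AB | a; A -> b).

Nullable set: {F}.
C -> QF: F nullable, giving Q | QF.
Drop F -> ε.
F -> CSF: F nullable, giving CS | CSF.
Q -> eF: F nullable, giving e | eF.
Unchanged (no nullable symbols): S -> CS; S -> QQ; S -> ee; C -> e; F -> de; Q -> ee.

S -> CS | QQ | ee; C -> Q | e | QF; F -> CS | de | CSF; Q -> e | eF | ee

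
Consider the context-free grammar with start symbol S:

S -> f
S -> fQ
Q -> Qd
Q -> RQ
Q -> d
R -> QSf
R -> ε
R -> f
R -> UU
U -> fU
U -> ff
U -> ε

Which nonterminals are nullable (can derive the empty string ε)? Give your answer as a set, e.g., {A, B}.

{R, U}

Directly nullable (have an ε-rule): {R, U}.
Not nullable: Q, S — each has a terminal in every rule's right-hand side or depends on a non-nullable symbol.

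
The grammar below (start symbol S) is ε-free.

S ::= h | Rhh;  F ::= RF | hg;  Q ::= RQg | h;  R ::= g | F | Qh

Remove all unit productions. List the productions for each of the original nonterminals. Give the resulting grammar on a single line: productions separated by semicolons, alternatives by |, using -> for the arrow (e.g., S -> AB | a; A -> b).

Unit productions: R->F.
Unit pairs (A ⇒* B via units): (R,F).
S: inherits non-unit rules of {S} → Rhh | h.
F: inherits non-unit rules of {F} → RF | hg.
Q: inherits non-unit rules of {Q} → RQg | h.
R: inherits non-unit rules of {F, R} → Qh | RF | g | hg.

S -> h | Rhh; F -> RF | hg; Q -> h | RQg; R -> g | Qh | RF | hg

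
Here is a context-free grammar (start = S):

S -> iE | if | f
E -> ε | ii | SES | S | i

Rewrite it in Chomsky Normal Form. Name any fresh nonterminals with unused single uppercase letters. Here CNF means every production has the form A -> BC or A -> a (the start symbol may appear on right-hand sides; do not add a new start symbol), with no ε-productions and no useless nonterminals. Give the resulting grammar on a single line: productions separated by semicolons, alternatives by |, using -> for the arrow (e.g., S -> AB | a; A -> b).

S -> f | i | AB | AE; A -> i; B -> f; C -> ES; E -> f | i | AA | AB | AE | SC | SS

Nullable: {E}; after ε-elimination: S -> f | i | iE | if; E -> S | i | SS | ii | SES.
After unit-elimination: S -> f | i | iE | if; E -> f | i | SS | iE | if | ii | SES.
TERM: introduce B -> f, A -> i and substitute in every rule of length ≥2.
BIN: E -> SES becomes E -> SC, C -> ES.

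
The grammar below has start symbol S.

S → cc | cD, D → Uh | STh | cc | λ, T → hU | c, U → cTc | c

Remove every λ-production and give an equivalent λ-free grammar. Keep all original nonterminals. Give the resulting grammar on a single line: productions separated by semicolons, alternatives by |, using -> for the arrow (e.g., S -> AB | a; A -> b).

Nullable set: {D}.
S -> cD: D nullable, giving c | cD.
Drop D -> λ.
Unchanged (no nullable symbols): S -> cc; D -> STh; D -> Uh; D -> cc; T -> c; T -> hU; U -> c; U -> cTc.

S -> c | cD | cc; D -> Uh | cc | STh; T -> c | hU; U -> c | cTc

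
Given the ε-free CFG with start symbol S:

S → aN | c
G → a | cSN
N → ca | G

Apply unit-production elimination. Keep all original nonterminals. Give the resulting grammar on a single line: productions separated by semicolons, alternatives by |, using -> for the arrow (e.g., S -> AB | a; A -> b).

Unit productions: N->G.
Unit pairs (A ⇒* B via units): (N,G).
S: inherits non-unit rules of {S} → aN | c.
G: inherits non-unit rules of {G} → a | cSN.
N: inherits non-unit rules of {G, N} → a | cSN | ca.

S -> c | aN; G -> a | cSN; N -> a | ca | cSN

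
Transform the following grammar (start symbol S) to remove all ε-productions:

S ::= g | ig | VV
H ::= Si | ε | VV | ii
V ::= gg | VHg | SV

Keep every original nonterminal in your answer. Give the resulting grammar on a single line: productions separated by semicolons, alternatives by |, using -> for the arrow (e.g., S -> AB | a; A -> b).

Nullable set: {H}.
Drop H -> ε.
V -> VHg: H nullable, giving VHg | Vg.
Unchanged (no nullable symbols): S -> VV; S -> g; S -> ig; H -> Si; H -> VV; H -> ii; V -> SV; V -> gg.

S -> g | VV | ig; H -> Si | VV | ii; V -> SV | Vg | gg | VHg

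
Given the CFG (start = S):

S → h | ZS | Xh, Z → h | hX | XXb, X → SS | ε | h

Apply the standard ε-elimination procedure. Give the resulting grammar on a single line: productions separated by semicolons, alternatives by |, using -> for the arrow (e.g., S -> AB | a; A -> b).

Nullable set: {X}.
S -> Xh: X nullable, giving Xh | h.
Drop X -> ε.
Z -> XXb: X, X nullable, giving XXb | Xb | b.
Z -> hX: X nullable, giving h | hX.
Unchanged (no nullable symbols): S -> ZS; S -> h; X -> SS; X -> h; Z -> h.

S -> h | Xh | ZS; X -> h | SS; Z -> b | h | Xb | hX | XXb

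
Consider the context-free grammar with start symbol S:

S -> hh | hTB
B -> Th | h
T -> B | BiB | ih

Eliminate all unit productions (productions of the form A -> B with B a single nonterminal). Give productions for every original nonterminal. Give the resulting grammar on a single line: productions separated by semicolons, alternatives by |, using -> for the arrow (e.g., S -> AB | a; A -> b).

S -> hh | hTB; B -> h | Th; T -> h | Th | ih | BiB

Unit productions: T->B.
Unit pairs (A ⇒* B via units): (T,B).
S: inherits non-unit rules of {S} → hTB | hh.
B: inherits non-unit rules of {B} → Th | h.
T: inherits non-unit rules of {B, T} → BiB | Th | h | ih.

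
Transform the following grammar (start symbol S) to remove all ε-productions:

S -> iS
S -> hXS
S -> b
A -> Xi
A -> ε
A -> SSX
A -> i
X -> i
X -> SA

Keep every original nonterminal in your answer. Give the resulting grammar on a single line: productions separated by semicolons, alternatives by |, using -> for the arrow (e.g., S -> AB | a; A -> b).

Nullable set: {A}.
Drop A -> ε.
X -> SA: A nullable, giving S | SA.
Unchanged (no nullable symbols): S -> b; S -> hXS; S -> iS; A -> SSX; A -> Xi; A -> i; X -> i.

S -> b | iS | hXS; A -> i | Xi | SSX; X -> S | i | SA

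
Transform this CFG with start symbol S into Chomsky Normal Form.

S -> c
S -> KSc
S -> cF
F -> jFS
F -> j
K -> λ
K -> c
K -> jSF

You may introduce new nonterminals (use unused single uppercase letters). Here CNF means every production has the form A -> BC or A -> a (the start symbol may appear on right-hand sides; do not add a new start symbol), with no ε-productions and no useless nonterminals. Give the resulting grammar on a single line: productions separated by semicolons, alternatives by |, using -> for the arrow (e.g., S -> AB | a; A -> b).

Nullable: {K}; after ε-elimination: S -> c | Sc | cF | KSc; F -> j | jFS; K -> c | jSF.
No unit productions to eliminate.
TERM: introduce B -> c, A -> j and substitute in every rule of length ≥2.
BIN: F -> AFS becomes F -> AC, C -> FS; K -> ASF becomes K -> AD, D -> SF; S -> KSB becomes S -> KE, E -> SB.

S -> c | BF | KE | SB; A -> j; B -> c; C -> FS; D -> SF; E -> SB; F -> j | AC; K -> c | AD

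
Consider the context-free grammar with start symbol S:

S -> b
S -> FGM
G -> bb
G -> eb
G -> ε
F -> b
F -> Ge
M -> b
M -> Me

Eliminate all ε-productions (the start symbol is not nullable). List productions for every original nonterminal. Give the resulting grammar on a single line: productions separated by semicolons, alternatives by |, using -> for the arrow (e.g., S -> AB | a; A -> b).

S -> b | FM | FGM; F -> b | e | Ge; G -> bb | eb; M -> b | Me

Nullable set: {G}.
S -> FGM: G nullable, giving FGM | FM.
F -> Ge: G nullable, giving Ge | e.
Drop G -> ε.
Unchanged (no nullable symbols): S -> b; F -> b; G -> bb; G -> eb; M -> Me; M -> b.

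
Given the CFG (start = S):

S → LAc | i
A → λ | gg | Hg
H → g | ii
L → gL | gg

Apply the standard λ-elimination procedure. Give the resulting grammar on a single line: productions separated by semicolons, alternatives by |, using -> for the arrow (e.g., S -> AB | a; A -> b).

Nullable set: {A}.
S -> LAc: A nullable, giving LAc | Lc.
Drop A -> λ.
Unchanged (no nullable symbols): S -> i; A -> Hg; A -> gg; H -> g; H -> ii; L -> gL; L -> gg.

S -> i | Lc | LAc; A -> Hg | gg; H -> g | ii; L -> gL | gg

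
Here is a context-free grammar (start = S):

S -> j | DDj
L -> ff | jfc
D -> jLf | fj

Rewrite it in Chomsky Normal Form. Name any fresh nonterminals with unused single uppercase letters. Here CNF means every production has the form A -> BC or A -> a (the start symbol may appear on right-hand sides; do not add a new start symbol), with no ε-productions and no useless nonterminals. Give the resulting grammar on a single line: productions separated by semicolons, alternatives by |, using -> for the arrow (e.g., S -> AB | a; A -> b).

No ε-productions.
No unit productions to eliminate.
TERM: introduce C -> c, A -> f, B -> j and substitute in every rule of length ≥2.
BIN: D -> BLA becomes D -> BE, E -> LA; L -> BAC becomes L -> BF, F -> AC; S -> DDB becomes S -> DG, G -> DB.

S -> j | DG; A -> f; B -> j; C -> c; D -> AB | BE; E -> LA; F -> AC; G -> DB; L -> AA | BF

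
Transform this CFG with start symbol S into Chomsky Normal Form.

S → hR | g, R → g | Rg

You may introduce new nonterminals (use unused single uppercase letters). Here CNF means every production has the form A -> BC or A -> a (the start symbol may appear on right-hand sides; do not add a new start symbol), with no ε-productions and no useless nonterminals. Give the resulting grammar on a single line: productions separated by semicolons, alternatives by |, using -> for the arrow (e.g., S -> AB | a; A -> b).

No ε-productions.
No unit productions to eliminate.
TERM: introduce A -> g, B -> h and substitute in every rule of length ≥2.

S -> g | BR; A -> g; B -> h; R -> g | RA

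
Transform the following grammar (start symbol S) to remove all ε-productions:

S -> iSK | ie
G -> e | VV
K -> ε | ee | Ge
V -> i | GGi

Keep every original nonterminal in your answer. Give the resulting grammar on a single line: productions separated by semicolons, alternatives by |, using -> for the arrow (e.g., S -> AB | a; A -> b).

S -> iS | ie | iSK; G -> e | VV; K -> Ge | ee; V -> i | GGi

Nullable set: {K}.
S -> iSK: K nullable, giving iS | iSK.
Drop K -> ε.
Unchanged (no nullable symbols): S -> ie; G -> VV; G -> e; K -> Ge; K -> ee; V -> GGi; V -> i.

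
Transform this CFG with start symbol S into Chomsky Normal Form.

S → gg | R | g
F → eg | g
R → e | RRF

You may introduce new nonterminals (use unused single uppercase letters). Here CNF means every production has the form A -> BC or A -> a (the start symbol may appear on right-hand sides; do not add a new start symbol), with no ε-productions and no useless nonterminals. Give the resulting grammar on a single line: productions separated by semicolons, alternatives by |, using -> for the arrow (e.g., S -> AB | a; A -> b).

S -> e | g | BB | RD; A -> e; B -> g; C -> RF; D -> RF; F -> g | AB; R -> e | RC

No ε-productions.
After unit-elimination: S -> e | g | gg | RRF; F -> g | eg; R -> e | RRF.
TERM: introduce A -> e, B -> g and substitute in every rule of length ≥2.
BIN: R -> RRF becomes R -> RC, C -> RF; S -> RRF becomes S -> RD, D -> RF.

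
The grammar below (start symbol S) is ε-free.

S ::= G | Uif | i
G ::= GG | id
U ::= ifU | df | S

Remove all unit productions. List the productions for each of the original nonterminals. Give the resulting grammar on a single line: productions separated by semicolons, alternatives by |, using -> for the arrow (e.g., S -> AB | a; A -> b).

S -> i | GG | id | Uif; G -> GG | id; U -> i | GG | df | id | Uif | ifU

Unit productions: S->G, U->S.
Unit pairs (A ⇒* B via units): (S,G), (U,G), (U,S).
S: inherits non-unit rules of {G, S} → GG | Uif | i | id.
G: inherits non-unit rules of {G} → GG | id.
U: inherits non-unit rules of {G, S, U} → GG | Uif | df | i | id | ifU.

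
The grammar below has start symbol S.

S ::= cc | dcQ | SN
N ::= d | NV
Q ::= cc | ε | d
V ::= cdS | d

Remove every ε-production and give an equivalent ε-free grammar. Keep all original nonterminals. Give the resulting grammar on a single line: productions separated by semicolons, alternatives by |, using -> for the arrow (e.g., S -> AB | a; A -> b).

S -> SN | cc | dc | dcQ; N -> d | NV; Q -> d | cc; V -> d | cdS

Nullable set: {Q}.
S -> dcQ: Q nullable, giving dc | dcQ.
Drop Q -> ε.
Unchanged (no nullable symbols): S -> SN; S -> cc; N -> NV; N -> d; Q -> cc; Q -> d; V -> cdS; V -> d.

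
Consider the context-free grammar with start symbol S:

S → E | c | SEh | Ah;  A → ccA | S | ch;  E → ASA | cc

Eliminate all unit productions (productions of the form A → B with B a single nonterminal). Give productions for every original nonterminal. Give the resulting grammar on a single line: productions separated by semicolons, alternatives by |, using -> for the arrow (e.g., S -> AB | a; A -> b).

S -> c | Ah | cc | ASA | SEh; A -> c | Ah | cc | ch | ASA | SEh | ccA; E -> cc | ASA

Unit productions: A->S, S->E.
Unit pairs (A ⇒* B via units): (A,E), (A,S), (S,E).
S: inherits non-unit rules of {E, S} → ASA | Ah | SEh | c | cc.
A: inherits non-unit rules of {A, E, S} → ASA | Ah | SEh | c | cc | ccA | ch.
E: inherits non-unit rules of {E} → ASA | cc.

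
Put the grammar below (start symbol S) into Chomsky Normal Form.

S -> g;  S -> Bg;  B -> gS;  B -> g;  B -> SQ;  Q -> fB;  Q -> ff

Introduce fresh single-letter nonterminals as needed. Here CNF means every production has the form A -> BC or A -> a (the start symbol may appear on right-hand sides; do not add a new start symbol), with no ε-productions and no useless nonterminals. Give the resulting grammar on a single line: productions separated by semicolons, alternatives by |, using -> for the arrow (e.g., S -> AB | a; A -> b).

No ε-productions.
No unit productions to eliminate.
TERM: introduce C -> f, A -> g and substitute in every rule of length ≥2.

S -> g | BA; A -> g; B -> g | AS | SQ; C -> f; Q -> CB | CC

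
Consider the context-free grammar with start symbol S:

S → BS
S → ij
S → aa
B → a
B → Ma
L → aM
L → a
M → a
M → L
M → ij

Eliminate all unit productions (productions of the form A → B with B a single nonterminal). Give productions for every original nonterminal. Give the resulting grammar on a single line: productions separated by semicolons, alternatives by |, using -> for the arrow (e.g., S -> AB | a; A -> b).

S -> BS | aa | ij; B -> a | Ma; L -> a | aM; M -> a | aM | ij

Unit productions: M->L.
Unit pairs (A ⇒* B via units): (M,L).
S: inherits non-unit rules of {S} → BS | aa | ij.
B: inherits non-unit rules of {B} → Ma | a.
L: inherits non-unit rules of {L} → a | aM.
M: inherits non-unit rules of {L, M} → a | aM | ij.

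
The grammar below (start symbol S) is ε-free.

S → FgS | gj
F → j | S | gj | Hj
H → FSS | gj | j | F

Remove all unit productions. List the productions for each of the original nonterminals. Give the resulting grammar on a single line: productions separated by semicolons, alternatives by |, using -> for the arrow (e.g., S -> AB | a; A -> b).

Unit productions: F->S, H->F.
Unit pairs (A ⇒* B via units): (F,S), (H,F), (H,S).
S: inherits non-unit rules of {S} → FgS | gj.
F: inherits non-unit rules of {F, S} → FgS | Hj | gj | j.
H: inherits non-unit rules of {F, H, S} → FSS | FgS | Hj | gj | j.

S -> gj | FgS; F -> j | Hj | gj | FgS; H -> j | Hj | gj | FSS | FgS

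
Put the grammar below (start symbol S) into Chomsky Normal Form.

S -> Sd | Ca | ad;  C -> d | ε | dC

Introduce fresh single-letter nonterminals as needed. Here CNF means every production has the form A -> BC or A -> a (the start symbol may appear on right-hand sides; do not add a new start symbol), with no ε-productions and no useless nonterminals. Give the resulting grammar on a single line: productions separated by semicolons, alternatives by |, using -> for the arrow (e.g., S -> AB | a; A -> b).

Nullable: {C}; after ε-elimination: S -> a | Ca | Sd | ad; C -> d | dC.
No unit productions to eliminate.
TERM: introduce B -> a, A -> d and substitute in every rule of length ≥2.

S -> a | BA | CB | SA; A -> d; B -> a; C -> d | AC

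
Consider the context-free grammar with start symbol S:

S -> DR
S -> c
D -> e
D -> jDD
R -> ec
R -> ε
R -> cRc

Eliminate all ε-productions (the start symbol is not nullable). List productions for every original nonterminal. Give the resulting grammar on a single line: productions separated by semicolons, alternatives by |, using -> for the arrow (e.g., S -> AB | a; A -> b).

Nullable set: {R}.
S -> DR: R nullable, giving D | DR.
Drop R -> ε.
R -> cRc: R nullable, giving cRc | cc.
Unchanged (no nullable symbols): S -> c; D -> e; D -> jDD; R -> ec.

S -> D | c | DR; D -> e | jDD; R -> cc | ec | cRc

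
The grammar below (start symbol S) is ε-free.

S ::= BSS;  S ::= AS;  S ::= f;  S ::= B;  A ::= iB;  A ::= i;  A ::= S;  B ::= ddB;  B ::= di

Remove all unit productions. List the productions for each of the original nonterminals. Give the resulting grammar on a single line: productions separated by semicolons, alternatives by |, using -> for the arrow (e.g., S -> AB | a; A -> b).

Unit productions: A->S, S->B.
Unit pairs (A ⇒* B via units): (A,B), (A,S), (S,B).
S: inherits non-unit rules of {B, S} → AS | BSS | ddB | di | f.
A: inherits non-unit rules of {A, B, S} → AS | BSS | ddB | di | f | i | iB.
B: inherits non-unit rules of {B} → ddB | di.

S -> f | AS | di | BSS | ddB; A -> f | i | AS | di | iB | BSS | ddB; B -> di | ddB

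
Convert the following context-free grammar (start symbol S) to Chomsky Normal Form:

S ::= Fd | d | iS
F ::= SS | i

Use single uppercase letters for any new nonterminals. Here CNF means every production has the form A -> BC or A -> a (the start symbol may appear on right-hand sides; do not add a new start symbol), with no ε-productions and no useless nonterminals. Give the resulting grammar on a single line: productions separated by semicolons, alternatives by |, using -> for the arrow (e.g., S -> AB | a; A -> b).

No ε-productions.
No unit productions to eliminate.
TERM: introduce A -> d, B -> i and substitute in every rule of length ≥2.

S -> d | BS | FA; A -> d; B -> i; F -> i | SS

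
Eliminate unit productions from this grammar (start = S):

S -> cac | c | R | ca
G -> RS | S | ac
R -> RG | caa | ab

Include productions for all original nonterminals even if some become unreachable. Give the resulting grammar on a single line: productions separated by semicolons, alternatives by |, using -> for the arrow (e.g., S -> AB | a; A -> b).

Unit productions: G->S, S->R.
Unit pairs (A ⇒* B via units): (G,R), (G,S), (S,R).
S: inherits non-unit rules of {R, S} → RG | ab | c | ca | caa | cac.
G: inherits non-unit rules of {G, R, S} → RG | RS | ab | ac | c | ca | caa | cac.
R: inherits non-unit rules of {R} → RG | ab | caa.

S -> c | RG | ab | ca | caa | cac; G -> c | RG | RS | ab | ac | ca | caa | cac; R -> RG | ab | caa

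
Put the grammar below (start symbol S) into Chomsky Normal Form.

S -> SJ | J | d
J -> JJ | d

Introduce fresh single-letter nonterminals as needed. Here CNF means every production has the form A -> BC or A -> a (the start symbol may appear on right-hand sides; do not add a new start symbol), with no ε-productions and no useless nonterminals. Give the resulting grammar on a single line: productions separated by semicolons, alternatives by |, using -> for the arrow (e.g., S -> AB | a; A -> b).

S -> d | JJ | SJ; J -> d | JJ

No ε-productions.
After unit-elimination: S -> d | JJ | SJ; J -> d | JJ.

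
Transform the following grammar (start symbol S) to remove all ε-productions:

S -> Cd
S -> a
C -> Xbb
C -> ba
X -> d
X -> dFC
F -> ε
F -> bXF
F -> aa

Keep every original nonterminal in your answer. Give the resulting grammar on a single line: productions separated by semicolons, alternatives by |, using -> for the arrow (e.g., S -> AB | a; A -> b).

S -> a | Cd; C -> ba | Xbb; F -> aa | bX | bXF; X -> d | dC | dFC

Nullable set: {F}.
Drop F -> ε.
F -> bXF: F nullable, giving bX | bXF.
X -> dFC: F nullable, giving dC | dFC.
Unchanged (no nullable symbols): S -> Cd; S -> a; C -> Xbb; C -> ba; F -> aa; X -> d.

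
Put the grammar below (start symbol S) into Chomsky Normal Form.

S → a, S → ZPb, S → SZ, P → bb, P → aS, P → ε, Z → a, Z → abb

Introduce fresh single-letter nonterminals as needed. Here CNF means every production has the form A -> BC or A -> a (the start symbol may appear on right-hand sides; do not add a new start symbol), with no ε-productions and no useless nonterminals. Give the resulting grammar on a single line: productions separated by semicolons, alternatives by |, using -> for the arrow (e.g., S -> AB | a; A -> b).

S -> a | SZ | ZB | ZC; A -> a; B -> b; C -> PB; D -> BB; P -> AS | BB; Z -> a | AD

Nullable: {P}; after ε-elimination: S -> a | SZ | Zb | ZPb; P -> aS | bb; Z -> a | abb.
No unit productions to eliminate.
TERM: introduce A -> a, B -> b and substitute in every rule of length ≥2.
BIN: S -> ZPB becomes S -> ZC, C -> PB; Z -> ABB becomes Z -> AD, D -> BB.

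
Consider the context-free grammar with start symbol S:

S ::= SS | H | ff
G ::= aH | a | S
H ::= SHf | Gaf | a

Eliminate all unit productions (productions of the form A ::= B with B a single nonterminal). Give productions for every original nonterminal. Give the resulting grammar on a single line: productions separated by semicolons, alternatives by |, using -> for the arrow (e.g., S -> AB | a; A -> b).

S -> a | SS | ff | Gaf | SHf; G -> a | SS | aH | ff | Gaf | SHf; H -> a | Gaf | SHf

Unit productions: G->S, S->H.
Unit pairs (A ⇒* B via units): (G,H), (G,S), (S,H).
S: inherits non-unit rules of {H, S} → Gaf | SHf | SS | a | ff.
G: inherits non-unit rules of {G, H, S} → Gaf | SHf | SS | a | aH | ff.
H: inherits non-unit rules of {H} → Gaf | SHf | a.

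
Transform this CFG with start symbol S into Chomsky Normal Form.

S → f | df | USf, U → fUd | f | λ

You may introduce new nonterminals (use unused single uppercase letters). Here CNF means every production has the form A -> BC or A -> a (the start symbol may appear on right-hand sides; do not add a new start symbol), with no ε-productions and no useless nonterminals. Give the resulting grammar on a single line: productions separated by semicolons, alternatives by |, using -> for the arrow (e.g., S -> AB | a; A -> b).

Nullable: {U}; after ε-elimination: S -> f | Sf | df | USf; U -> f | fd | fUd.
No unit productions to eliminate.
TERM: introduce B -> d, A -> f and substitute in every rule of length ≥2.
BIN: S -> USA becomes S -> UC, C -> SA; U -> AUB becomes U -> AD, D -> UB.

S -> f | BA | SA | UC; A -> f; B -> d; C -> SA; D -> UB; U -> f | AB | AD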